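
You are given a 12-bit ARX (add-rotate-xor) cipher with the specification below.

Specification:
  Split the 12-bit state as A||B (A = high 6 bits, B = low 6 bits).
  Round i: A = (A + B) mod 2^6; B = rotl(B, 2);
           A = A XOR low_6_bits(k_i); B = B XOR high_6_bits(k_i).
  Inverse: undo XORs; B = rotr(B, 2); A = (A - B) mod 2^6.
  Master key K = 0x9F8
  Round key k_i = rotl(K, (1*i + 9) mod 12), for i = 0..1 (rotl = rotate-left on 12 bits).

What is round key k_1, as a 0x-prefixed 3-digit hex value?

K = 0x9F8
k_0 = rotl(K, (1*0+9) mod 12) = rotl(K, 9) = 0x13F
k_1 = rotl(K, (1*1+9) mod 12) = rotl(K, 10) = 0x27E

0x27E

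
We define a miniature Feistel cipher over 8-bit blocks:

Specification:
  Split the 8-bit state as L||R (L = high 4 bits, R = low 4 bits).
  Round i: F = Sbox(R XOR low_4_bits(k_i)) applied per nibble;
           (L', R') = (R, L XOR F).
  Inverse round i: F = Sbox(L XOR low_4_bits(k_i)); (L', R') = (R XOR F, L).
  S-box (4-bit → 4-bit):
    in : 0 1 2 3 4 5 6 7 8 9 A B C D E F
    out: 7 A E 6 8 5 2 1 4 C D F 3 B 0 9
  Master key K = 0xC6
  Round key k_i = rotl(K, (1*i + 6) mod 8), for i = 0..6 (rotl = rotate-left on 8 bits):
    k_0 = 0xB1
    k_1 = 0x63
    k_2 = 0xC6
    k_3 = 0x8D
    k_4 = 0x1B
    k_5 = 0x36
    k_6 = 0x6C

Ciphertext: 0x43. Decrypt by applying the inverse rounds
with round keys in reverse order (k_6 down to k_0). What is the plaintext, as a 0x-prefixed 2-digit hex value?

0x48

s_0 = ciphertext = 0x43
s_1 = InvRound(s_0, k_6) = 0x74
s_2 = InvRound(s_1, k_5) = 0xE7
s_3 = InvRound(s_2, k_4) = 0x2E
s_4 = InvRound(s_3, k_3) = 0x72
s_5 = InvRound(s_4, k_2) = 0x87
s_6 = InvRound(s_5, k_1) = 0x88
s_7 = InvRound(s_6, k_0) = 0x48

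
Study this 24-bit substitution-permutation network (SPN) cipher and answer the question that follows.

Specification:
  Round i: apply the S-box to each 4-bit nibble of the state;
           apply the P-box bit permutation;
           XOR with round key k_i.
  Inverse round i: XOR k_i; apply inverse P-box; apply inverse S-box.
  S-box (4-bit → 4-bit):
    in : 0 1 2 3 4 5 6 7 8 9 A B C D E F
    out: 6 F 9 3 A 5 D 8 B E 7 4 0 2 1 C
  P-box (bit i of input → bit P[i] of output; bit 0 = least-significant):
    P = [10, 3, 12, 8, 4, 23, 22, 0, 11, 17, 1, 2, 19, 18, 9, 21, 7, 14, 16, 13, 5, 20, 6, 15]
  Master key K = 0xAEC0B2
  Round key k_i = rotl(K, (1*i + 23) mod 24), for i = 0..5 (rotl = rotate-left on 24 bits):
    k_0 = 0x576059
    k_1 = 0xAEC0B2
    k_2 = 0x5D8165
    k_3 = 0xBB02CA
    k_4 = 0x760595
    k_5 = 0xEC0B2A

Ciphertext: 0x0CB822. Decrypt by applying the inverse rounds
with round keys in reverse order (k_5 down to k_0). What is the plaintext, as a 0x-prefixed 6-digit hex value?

s_0 = ciphertext = 0x0CB822
s_1 = InvRound(s_0, k_5) = 0x77FC09
s_2 = InvRound(s_1, k_4) = 0x71C2E9
s_3 = InvRound(s_2, k_3) = 0x2DE09C
s_4 = InvRound(s_3, k_2) = 0xA87C64
s_5 = InvRound(s_4, k_1) = 0xF2D1E5
s_6 = InvRound(s_5, k_0) = 0x264739

0x264739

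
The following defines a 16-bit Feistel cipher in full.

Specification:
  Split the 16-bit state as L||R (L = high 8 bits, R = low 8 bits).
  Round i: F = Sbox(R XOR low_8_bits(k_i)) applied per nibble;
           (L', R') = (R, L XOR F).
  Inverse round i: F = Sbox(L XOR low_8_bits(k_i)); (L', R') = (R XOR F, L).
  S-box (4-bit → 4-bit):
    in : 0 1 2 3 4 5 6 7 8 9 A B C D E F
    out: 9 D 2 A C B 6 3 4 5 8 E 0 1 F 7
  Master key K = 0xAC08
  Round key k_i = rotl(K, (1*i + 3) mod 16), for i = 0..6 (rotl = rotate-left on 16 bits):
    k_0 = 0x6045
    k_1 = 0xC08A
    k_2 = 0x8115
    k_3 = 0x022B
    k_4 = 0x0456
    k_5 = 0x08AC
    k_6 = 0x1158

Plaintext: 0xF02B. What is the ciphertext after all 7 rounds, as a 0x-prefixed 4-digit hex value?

0xBCF5

s_0 = plaintext = 0xF02B
s_1 = Round(s_0, k_0) = 0x2B9F
s_2 = Round(s_1, k_1) = 0x9FF0
s_3 = Round(s_2, k_2) = 0xF064
s_4 = Round(s_3, k_3) = 0x6437
s_5 = Round(s_4, k_4) = 0x3709
s_6 = Round(s_5, k_5) = 0x09BC
s_7 = Round(s_6, k_6) = 0xBCF5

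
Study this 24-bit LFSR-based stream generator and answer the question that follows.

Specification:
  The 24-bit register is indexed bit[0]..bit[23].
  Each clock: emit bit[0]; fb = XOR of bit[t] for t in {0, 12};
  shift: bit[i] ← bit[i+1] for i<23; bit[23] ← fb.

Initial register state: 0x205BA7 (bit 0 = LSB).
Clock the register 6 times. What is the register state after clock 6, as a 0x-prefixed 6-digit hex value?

reg_0 = 0x205BA7
clock 1: out=1, reg = 0x102DD3
clock 2: out=1, reg = 0x8816E9
clock 3: out=1, reg = 0x440B74
clock 4: out=0, reg = 0x2205BA
clock 5: out=0, reg = 0x1102DD
clock 6: out=1, reg = 0x88816E

0x88816E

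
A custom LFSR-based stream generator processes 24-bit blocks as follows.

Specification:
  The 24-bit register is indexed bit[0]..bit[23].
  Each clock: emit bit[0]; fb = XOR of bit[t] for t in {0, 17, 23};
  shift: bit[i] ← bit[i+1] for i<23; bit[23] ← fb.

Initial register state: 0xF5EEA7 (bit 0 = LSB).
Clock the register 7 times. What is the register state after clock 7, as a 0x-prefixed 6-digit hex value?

0x69EBDD

reg_0 = 0xF5EEA7
clock 1: out=1, reg = 0x7AF753
clock 2: out=1, reg = 0x3D7BA9
clock 3: out=1, reg = 0x9EBDD4
clock 4: out=0, reg = 0x4F5EEA
clock 5: out=0, reg = 0xA7AF75
clock 6: out=1, reg = 0xD3D7BA
clock 7: out=0, reg = 0x69EBDD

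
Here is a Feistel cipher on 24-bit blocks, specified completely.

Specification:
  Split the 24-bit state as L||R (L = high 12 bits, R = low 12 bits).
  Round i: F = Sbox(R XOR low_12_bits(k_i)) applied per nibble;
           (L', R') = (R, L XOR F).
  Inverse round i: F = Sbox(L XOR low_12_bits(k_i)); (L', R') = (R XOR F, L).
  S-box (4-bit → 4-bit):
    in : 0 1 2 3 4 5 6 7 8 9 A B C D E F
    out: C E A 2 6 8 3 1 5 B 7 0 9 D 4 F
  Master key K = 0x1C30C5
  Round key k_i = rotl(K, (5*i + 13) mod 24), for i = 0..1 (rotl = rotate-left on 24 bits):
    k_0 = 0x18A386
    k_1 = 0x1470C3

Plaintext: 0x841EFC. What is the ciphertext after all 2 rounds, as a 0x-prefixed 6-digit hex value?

s_0 = plaintext = 0x841EFC
s_1 = Round(s_0, k_0) = 0xEFC556
s_2 = Round(s_1, k_1) = 0x556644

0x556644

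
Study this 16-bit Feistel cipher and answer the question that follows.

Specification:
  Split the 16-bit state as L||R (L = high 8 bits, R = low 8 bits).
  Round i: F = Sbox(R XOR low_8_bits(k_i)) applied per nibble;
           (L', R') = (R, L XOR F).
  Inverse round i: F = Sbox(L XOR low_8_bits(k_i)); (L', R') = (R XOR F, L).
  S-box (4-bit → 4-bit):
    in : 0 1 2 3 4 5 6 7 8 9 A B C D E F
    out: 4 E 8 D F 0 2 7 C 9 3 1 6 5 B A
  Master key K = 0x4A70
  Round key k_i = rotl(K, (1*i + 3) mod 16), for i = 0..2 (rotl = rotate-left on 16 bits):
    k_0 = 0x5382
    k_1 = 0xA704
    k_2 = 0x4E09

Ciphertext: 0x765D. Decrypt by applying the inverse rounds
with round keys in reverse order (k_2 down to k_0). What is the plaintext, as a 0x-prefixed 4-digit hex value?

s_0 = ciphertext = 0x765D
s_1 = InvRound(s_0, k_2) = 0x2776
s_2 = InvRound(s_1, k_1) = 0xFB27
s_3 = InvRound(s_2, k_0) = 0x5EFB

0x5EFB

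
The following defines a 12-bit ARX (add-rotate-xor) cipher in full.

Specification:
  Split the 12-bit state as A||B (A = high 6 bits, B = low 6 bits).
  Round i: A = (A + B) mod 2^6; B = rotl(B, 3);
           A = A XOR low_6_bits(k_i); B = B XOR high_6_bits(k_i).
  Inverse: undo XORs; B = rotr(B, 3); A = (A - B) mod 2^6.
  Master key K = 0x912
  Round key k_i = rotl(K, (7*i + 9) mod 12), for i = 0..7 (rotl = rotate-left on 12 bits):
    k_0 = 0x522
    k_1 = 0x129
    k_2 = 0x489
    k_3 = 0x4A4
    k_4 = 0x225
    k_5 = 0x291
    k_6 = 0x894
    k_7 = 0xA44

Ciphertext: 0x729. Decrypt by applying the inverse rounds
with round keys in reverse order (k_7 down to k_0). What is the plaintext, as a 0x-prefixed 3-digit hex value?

0xC39

s_0 = ciphertext = 0x729
s_1 = InvRound(s_0, k_7) = 0x600
s_2 = InvRound(s_1, k_6) = 0xE14
s_3 = InvRound(s_2, k_5) = 0xDB3
s_4 = InvRound(s_3, k_4) = 0xD1F
s_5 = InvRound(s_4, k_3) = 0x9E9
s_6 = InvRound(s_5, k_2) = 0x3DF
s_7 = InvRound(s_6, k_1) = 0x2DB
s_8 = InvRound(s_7, k_0) = 0xC39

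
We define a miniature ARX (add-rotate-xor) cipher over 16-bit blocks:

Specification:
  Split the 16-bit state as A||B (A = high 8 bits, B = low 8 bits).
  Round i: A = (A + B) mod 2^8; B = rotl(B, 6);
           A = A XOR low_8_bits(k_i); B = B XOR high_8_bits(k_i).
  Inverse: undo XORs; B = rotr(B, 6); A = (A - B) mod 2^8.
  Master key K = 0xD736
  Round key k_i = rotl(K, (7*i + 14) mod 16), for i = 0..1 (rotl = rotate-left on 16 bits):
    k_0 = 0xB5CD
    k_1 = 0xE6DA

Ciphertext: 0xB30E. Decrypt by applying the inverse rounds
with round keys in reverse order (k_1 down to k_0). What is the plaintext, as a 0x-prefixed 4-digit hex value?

s_0 = ciphertext = 0xB30E
s_1 = InvRound(s_0, k_1) = 0xC6A3
s_2 = InvRound(s_1, k_0) = 0xB358

0xB358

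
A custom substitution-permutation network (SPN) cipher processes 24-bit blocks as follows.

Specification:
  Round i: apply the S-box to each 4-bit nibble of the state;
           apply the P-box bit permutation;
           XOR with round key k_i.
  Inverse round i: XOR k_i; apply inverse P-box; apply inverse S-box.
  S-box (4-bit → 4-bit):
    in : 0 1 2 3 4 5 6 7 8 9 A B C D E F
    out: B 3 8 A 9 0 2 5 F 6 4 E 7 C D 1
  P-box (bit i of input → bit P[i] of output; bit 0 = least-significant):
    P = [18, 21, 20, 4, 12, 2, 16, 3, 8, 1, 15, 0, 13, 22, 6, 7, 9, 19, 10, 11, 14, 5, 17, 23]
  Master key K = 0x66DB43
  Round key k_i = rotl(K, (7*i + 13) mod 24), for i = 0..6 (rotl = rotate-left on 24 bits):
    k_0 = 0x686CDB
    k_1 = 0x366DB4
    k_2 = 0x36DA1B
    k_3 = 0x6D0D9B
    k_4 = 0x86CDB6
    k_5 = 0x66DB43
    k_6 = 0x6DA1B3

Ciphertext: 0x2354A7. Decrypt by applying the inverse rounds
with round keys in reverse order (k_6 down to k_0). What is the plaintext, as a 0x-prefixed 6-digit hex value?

0x70DF16

s_0 = ciphertext = 0x2354A7
s_1 = InvRound(s_0, k_6) = 0x791714
s_2 = InvRound(s_1, k_5) = 0x7BAB9E
s_3 = InvRound(s_2, k_4) = 0x0C15DC
s_4 = InvRound(s_3, k_3) = 0x5293C6
s_5 = InvRound(s_4, k_2) = 0xF2B430
s_6 = InvRound(s_5, k_1) = 0x42371F
s_7 = InvRound(s_6, k_0) = 0x70DF16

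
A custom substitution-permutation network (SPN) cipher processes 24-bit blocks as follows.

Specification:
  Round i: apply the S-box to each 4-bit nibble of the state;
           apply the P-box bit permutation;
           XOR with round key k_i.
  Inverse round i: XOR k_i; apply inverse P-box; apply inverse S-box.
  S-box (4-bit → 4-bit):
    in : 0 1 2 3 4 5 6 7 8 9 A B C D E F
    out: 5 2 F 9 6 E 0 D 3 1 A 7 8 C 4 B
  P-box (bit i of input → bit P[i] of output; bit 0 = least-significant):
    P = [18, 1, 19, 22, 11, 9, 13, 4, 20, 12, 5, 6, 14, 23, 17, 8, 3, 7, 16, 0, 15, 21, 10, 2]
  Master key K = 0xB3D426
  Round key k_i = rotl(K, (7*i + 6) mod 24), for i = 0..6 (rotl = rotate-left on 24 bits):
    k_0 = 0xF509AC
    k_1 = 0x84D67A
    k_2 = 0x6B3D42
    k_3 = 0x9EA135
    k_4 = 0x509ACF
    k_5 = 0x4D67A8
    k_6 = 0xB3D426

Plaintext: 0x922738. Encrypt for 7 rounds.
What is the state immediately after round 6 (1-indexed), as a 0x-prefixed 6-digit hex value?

0x5B52B8

s_0 = plaintext = 0x922738
s_1 = Round(s_0, k_0) = 0x62C057
s_2 = Round(s_1, k_1) = 0xD9F5C3
s_3 = Round(s_2, k_2) = 0xAF683E
s_4 = Round(s_3, k_3) = 0xA6B9A8
s_5 = Round(s_4, k_4) = 0xE6D8D9
s_6 = Round(s_5, k_5) = 0x5B52B8
s_7 = Round(s_6, k_6) = 0x04EBC8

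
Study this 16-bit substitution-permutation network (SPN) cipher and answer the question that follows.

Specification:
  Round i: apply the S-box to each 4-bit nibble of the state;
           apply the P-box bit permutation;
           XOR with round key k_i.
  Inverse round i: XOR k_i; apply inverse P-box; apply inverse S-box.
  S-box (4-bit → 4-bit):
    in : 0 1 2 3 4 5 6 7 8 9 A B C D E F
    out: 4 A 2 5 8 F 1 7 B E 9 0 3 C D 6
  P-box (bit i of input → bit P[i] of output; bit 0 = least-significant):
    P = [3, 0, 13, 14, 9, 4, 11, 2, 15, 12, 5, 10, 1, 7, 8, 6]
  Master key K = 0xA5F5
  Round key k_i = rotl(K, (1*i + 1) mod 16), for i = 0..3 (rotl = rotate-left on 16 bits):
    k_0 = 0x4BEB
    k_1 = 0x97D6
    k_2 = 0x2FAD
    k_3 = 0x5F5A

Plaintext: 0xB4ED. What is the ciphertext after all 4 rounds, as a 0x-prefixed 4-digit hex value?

0x2B87

s_0 = plaintext = 0xB4ED
s_1 = Round(s_0, k_0) = 0x25EF
s_2 = Round(s_1, k_1) = 0x2973
s_3 = Round(s_2, k_2) = 0x1115
s_4 = Round(s_3, k_3) = 0x2B87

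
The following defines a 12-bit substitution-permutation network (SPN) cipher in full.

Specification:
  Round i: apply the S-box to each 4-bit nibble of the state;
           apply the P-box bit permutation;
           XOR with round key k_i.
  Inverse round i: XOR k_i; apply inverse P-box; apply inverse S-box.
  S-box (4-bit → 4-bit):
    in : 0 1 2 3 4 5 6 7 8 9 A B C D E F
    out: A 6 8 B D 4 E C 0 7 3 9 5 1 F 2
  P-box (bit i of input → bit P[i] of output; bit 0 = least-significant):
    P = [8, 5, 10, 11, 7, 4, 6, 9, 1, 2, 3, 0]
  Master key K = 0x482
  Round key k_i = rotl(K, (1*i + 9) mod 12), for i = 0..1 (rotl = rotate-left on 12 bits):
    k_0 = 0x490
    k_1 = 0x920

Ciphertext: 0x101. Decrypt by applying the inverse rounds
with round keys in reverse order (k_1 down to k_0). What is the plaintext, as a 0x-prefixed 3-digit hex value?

s_0 = ciphertext = 0x101
s_1 = InvRound(s_0, k_1) = 0x280
s_2 = InvRound(s_1, k_0) = 0x805

0x805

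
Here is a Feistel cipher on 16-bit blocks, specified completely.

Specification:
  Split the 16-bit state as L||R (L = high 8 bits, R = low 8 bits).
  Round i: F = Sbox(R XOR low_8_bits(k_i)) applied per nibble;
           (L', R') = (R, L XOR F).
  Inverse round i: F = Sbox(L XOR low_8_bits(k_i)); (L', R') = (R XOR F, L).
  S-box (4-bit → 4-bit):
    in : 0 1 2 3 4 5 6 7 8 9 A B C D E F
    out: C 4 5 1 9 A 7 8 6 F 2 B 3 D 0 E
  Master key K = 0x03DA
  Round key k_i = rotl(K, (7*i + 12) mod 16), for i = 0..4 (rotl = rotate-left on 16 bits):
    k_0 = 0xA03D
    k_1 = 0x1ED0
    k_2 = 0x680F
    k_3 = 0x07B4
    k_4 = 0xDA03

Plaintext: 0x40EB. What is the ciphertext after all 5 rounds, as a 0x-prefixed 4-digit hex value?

0x5FB7

s_0 = plaintext = 0x40EB
s_1 = Round(s_0, k_0) = 0xEB97
s_2 = Round(s_1, k_1) = 0x9773
s_3 = Round(s_2, k_2) = 0x7314
s_4 = Round(s_3, k_3) = 0x145F
s_5 = Round(s_4, k_4) = 0x5FB7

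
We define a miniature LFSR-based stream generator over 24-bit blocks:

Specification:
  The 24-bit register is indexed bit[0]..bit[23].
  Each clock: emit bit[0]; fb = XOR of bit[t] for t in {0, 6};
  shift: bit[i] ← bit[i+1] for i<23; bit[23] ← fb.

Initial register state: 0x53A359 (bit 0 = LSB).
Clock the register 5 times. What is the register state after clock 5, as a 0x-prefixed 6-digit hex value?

0xA29D1A

reg_0 = 0x53A359
clock 1: out=1, reg = 0x29D1AC
clock 2: out=0, reg = 0x14E8D6
clock 3: out=0, reg = 0x8A746B
clock 4: out=1, reg = 0x453A35
clock 5: out=1, reg = 0xA29D1A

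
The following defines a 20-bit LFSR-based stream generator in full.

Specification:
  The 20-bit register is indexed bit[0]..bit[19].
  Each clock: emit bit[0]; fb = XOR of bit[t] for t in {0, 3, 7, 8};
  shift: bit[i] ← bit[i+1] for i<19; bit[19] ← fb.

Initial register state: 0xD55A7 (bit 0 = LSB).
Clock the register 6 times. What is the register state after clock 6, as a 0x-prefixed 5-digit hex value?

0xB7556

reg_0 = 0xD55A7
clock 1: out=1, reg = 0xEAAD3
clock 2: out=1, reg = 0x75569
clock 3: out=1, reg = 0xBAAB4
clock 4: out=0, reg = 0xDD55A
clock 5: out=0, reg = 0x6EAAD
clock 6: out=1, reg = 0xB7556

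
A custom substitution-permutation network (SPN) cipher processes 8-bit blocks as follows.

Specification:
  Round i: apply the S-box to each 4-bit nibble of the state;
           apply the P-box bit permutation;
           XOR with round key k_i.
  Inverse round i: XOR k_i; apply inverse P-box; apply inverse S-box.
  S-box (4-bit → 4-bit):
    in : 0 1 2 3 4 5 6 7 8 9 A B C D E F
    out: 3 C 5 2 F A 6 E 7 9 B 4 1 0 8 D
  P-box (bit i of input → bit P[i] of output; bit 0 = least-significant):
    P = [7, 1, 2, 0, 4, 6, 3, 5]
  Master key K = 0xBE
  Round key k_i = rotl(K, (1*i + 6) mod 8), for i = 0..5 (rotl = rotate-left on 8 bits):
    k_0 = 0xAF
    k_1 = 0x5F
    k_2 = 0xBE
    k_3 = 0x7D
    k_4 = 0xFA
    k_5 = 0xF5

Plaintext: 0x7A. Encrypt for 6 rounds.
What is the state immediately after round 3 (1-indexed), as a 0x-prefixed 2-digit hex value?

s_0 = plaintext = 0x7A
s_1 = Round(s_0, k_0) = 0x44
s_2 = Round(s_1, k_1) = 0xA0
s_3 = Round(s_2, k_2) = 0x4C
s_4 = Round(s_3, k_3) = 0x85
s_5 = Round(s_4, k_4) = 0xA1
s_6 = Round(s_5, k_5) = 0x80

0x4C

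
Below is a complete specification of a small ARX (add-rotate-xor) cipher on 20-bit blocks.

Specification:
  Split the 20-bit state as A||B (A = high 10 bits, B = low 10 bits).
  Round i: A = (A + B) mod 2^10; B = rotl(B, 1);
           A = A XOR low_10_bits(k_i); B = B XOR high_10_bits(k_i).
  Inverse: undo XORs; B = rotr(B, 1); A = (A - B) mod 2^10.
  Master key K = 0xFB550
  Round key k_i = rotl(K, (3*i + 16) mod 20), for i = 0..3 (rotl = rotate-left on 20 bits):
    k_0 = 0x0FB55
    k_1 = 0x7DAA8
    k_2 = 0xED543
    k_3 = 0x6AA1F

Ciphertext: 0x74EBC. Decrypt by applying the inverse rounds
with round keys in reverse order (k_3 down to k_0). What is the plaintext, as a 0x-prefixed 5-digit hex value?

s_0 = ciphertext = 0x74EBC
s_1 = InvRound(s_0, k_3) = 0x9058B
s_2 = InvRound(s_1, k_2) = 0x78D1F
s_3 = InvRound(s_2, k_1) = 0x35E74
s_4 = InvRound(s_3, k_0) = 0x97525

0x97525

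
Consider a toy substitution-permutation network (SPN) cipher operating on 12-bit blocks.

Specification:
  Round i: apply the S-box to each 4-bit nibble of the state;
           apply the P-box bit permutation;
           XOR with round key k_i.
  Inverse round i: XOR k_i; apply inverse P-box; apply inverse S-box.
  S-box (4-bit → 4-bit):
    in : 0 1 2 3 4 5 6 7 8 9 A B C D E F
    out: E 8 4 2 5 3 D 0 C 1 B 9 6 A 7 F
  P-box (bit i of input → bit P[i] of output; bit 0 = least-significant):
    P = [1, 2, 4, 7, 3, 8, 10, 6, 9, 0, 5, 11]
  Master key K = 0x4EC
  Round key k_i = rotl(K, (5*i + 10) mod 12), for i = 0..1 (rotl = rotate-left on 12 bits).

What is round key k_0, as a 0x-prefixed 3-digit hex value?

K = 0x4EC
k_0 = rotl(K, (5*0+10) mod 12) = rotl(K, 10) = 0x13B

0x13B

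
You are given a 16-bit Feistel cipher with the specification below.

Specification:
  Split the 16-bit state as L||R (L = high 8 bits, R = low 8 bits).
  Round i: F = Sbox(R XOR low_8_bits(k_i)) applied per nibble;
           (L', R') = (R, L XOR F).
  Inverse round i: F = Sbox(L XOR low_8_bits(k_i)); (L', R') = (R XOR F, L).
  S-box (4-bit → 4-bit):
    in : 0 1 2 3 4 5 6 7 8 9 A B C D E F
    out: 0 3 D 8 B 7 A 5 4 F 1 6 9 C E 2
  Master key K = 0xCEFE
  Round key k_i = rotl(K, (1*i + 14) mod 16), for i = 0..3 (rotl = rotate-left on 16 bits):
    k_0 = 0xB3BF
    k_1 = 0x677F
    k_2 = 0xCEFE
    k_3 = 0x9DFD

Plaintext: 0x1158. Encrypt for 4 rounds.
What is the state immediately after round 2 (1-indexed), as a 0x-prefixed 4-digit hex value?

s_0 = plaintext = 0x1158
s_1 = Round(s_0, k_0) = 0x58F4
s_2 = Round(s_1, k_1) = 0xF41E
s_3 = Round(s_2, k_2) = 0x1E14
s_4 = Round(s_3, k_3) = 0x14F1

0xF41E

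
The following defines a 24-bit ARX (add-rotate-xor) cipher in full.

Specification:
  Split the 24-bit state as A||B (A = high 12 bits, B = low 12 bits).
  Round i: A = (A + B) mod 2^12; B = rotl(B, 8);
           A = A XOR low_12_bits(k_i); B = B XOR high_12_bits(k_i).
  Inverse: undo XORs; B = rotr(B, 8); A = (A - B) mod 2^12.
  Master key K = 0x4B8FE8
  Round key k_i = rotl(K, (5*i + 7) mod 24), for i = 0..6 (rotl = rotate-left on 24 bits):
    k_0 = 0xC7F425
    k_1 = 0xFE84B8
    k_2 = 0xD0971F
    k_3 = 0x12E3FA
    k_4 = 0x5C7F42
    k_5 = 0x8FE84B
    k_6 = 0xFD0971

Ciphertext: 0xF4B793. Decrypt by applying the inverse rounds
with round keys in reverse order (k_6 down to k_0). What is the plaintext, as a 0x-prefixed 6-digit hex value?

s_0 = ciphertext = 0xF4B793
s_1 = InvRound(s_0, k_6) = 0x202438
s_2 = InvRound(s_1, k_5) = 0xDDDC6C
s_3 = InvRound(s_2, k_4) = 0x7E6AB9
s_4 = InvRound(s_3, k_3) = 0xAA197B
s_5 = InvRound(s_4, k_2) = 0x69A724
s_6 = InvRound(s_5, k_1) = 0x55ACC8
s_7 = InvRound(s_6, k_0) = 0x60FB70

0x60FB70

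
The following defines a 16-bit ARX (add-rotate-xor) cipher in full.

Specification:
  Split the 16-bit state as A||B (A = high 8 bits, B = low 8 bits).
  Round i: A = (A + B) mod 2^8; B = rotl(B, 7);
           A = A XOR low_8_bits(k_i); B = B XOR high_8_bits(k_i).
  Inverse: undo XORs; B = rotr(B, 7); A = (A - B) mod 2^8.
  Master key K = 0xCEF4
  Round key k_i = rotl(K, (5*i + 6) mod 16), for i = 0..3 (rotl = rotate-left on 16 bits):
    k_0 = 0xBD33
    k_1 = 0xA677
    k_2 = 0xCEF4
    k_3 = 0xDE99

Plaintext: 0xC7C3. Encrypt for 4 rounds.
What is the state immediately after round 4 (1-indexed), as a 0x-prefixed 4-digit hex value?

s_0 = plaintext = 0xC7C3
s_1 = Round(s_0, k_0) = 0xB95C
s_2 = Round(s_1, k_1) = 0x6288
s_3 = Round(s_2, k_2) = 0x1E8A
s_4 = Round(s_3, k_3) = 0x319B

0x319B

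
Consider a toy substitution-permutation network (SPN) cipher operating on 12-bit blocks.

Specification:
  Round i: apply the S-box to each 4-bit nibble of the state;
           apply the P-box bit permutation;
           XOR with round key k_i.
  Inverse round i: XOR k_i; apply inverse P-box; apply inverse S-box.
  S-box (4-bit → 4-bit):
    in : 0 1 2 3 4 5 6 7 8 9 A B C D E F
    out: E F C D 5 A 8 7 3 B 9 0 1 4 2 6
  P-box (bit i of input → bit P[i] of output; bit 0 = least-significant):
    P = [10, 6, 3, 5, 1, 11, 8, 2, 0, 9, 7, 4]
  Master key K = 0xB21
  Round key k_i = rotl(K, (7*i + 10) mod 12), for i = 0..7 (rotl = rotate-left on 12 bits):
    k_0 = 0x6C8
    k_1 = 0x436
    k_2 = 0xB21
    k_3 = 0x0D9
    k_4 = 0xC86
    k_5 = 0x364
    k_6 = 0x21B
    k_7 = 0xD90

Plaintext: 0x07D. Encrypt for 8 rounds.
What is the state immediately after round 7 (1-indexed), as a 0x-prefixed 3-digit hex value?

0xBD3

s_0 = plaintext = 0x07D
s_1 = Round(s_0, k_0) = 0xD52
s_2 = Round(s_1, k_1) = 0xC9A
s_3 = Round(s_2, k_2) = 0x706
s_4 = Round(s_3, k_3) = 0xB7C
s_5 = Round(s_4, k_4) = 0x184
s_6 = Round(s_5, k_5) = 0xDFF
s_7 = Round(s_6, k_6) = 0xBD3
s_8 = Round(s_7, k_7) = 0x8B8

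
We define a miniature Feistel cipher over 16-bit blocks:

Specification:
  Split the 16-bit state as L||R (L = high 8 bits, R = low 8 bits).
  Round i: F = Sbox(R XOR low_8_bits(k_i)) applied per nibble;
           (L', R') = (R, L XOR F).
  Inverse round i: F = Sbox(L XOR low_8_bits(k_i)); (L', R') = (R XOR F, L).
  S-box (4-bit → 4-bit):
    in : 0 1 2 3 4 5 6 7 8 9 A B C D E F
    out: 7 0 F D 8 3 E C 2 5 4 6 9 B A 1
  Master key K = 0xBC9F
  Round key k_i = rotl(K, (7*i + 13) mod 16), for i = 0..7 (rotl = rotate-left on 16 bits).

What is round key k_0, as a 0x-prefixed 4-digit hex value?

0xF793

K = 0xBC9F
k_0 = rotl(K, (7*0+13) mod 16) = rotl(K, 13) = 0xF793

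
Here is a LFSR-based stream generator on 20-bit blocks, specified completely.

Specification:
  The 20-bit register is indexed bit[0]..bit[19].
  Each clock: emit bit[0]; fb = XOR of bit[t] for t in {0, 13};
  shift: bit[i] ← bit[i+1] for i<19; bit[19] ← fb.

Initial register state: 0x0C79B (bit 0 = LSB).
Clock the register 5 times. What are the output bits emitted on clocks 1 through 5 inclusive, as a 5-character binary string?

reg_0 = 0x0C79B
clock 1: out=1, reg = 0x863CD
clock 2: out=1, reg = 0x431E6
clock 3: out=0, reg = 0xA18F3
clock 4: out=1, reg = 0xD0C79
clock 5: out=1, reg = 0xE863C

11011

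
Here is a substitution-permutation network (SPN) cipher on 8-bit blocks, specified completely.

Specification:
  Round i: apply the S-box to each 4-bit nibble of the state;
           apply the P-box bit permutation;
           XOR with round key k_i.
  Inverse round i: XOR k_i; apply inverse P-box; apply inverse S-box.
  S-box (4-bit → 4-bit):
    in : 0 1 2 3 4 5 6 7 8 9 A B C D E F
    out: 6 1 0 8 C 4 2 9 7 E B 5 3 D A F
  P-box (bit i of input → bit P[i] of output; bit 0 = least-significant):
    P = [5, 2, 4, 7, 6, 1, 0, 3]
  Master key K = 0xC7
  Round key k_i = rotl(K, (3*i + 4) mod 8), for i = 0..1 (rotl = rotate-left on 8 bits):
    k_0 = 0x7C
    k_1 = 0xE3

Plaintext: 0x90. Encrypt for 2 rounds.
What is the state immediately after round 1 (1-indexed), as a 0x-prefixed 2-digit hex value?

s_0 = plaintext = 0x90
s_1 = Round(s_0, k_0) = 0x63
s_2 = Round(s_1, k_1) = 0x61

0x63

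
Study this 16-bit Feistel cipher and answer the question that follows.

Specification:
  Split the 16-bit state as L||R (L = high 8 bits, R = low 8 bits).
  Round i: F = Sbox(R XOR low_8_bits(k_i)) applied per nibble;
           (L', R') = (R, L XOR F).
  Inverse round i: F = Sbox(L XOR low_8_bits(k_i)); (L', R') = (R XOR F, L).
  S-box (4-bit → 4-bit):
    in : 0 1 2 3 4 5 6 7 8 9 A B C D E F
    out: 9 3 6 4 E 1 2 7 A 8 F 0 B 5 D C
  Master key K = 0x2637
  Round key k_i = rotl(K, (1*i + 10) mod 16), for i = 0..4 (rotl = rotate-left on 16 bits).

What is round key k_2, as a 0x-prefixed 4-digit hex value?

0x7263

K = 0x2637
k_0 = rotl(K, (1*0+10) mod 16) = rotl(K, 10) = 0xDC98
k_1 = rotl(K, (1*1+10) mod 16) = rotl(K, 11) = 0xB931
k_2 = rotl(K, (1*2+10) mod 16) = rotl(K, 12) = 0x7263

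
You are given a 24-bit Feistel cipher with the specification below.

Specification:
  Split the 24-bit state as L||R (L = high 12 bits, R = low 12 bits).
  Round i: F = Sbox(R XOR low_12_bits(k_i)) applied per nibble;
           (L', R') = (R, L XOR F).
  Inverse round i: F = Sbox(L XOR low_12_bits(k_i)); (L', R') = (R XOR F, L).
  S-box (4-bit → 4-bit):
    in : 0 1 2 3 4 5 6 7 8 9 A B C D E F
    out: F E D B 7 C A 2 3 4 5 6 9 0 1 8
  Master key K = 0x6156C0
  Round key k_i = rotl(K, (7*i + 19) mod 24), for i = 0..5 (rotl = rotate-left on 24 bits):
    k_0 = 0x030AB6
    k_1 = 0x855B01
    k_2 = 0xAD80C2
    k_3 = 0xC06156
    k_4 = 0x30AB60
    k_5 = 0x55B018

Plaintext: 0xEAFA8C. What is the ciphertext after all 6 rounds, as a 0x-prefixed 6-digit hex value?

s_0 = plaintext = 0xEAFA8C
s_1 = Round(s_0, k_0) = 0xA8C11A
s_2 = Round(s_1, k_1) = 0x11AF6A
s_3 = Round(s_2, k_2) = 0xF6A949
s_4 = Round(s_3, k_3) = 0x949C82
s_5 = Round(s_4, k_4) = 0xC82B54
s_6 = Round(s_5, k_5) = 0xB54AFB

0xB54AFB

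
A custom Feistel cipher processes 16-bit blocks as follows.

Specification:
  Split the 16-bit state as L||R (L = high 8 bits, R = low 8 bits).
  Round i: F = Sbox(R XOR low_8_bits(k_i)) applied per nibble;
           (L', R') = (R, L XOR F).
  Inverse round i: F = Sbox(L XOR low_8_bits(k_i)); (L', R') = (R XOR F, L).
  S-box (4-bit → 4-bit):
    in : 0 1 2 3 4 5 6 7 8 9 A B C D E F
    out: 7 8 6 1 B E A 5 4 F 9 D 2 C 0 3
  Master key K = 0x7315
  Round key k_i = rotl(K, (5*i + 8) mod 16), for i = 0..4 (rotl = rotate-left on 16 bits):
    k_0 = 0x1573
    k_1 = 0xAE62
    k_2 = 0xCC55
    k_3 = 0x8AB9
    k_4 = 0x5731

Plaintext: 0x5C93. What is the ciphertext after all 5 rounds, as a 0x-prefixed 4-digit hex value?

0xE05C

s_0 = plaintext = 0x5C93
s_1 = Round(s_0, k_0) = 0x935B
s_2 = Round(s_1, k_1) = 0x5B8C
s_3 = Round(s_2, k_2) = 0x8C94
s_4 = Round(s_3, k_3) = 0x94E0
s_5 = Round(s_4, k_4) = 0xE05C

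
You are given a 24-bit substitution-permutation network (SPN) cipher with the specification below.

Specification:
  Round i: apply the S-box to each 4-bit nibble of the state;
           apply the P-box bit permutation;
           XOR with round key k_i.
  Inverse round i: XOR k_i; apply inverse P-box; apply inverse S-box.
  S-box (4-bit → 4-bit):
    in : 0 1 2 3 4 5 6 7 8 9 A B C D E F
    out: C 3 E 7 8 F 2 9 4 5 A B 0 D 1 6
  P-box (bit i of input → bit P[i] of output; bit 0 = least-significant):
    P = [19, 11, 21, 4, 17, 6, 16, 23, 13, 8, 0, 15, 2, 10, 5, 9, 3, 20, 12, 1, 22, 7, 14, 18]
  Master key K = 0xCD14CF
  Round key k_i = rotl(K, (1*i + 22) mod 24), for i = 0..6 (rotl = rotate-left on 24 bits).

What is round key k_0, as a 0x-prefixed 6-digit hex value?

0xF34533

K = 0xCD14CF
k_0 = rotl(K, (1*0+22) mod 24) = rotl(K, 22) = 0xF34533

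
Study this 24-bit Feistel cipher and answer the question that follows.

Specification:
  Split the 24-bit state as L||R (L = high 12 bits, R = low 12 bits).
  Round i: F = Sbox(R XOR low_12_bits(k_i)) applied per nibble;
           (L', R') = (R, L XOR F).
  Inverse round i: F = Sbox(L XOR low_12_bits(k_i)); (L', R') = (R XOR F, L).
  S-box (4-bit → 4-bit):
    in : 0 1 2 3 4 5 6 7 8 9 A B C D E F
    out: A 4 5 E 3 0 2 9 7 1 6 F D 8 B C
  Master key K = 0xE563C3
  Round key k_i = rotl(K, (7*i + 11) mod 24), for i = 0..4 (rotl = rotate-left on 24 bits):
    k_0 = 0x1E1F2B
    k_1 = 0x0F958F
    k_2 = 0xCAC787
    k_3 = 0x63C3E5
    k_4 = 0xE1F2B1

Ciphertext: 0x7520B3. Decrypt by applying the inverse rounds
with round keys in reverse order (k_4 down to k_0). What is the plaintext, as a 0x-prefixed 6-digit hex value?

0x34128C

s_0 = ciphertext = 0x7520B3
s_1 = InvRound(s_0, k_4) = 0x00D752
s_2 = InvRound(s_1, k_3) = 0x9E500D
s_3 = InvRound(s_2, k_2) = 0xB289E5
s_4 = InvRound(s_3, k_1) = 0x28CB28
s_5 = InvRound(s_4, k_0) = 0x34128C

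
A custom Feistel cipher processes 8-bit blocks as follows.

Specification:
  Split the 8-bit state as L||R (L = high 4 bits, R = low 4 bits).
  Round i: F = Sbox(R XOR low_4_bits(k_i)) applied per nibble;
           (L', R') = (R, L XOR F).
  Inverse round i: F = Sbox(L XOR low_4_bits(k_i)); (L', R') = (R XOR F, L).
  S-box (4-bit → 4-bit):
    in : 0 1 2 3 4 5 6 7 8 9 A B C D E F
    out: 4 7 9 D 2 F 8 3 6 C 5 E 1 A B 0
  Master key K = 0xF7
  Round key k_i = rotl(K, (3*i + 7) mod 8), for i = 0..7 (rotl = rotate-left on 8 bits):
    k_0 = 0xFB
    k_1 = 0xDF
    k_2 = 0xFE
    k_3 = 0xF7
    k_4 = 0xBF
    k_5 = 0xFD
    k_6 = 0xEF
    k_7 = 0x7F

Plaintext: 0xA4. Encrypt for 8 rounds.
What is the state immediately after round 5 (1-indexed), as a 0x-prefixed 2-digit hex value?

0x2F

s_0 = plaintext = 0xA4
s_1 = Round(s_0, k_0) = 0x4A
s_2 = Round(s_1, k_1) = 0xAB
s_3 = Round(s_2, k_2) = 0xB5
s_4 = Round(s_3, k_3) = 0x52
s_5 = Round(s_4, k_4) = 0x2F
s_6 = Round(s_5, k_5) = 0xFB
s_7 = Round(s_6, k_6) = 0xBD
s_8 = Round(s_7, k_7) = 0xD2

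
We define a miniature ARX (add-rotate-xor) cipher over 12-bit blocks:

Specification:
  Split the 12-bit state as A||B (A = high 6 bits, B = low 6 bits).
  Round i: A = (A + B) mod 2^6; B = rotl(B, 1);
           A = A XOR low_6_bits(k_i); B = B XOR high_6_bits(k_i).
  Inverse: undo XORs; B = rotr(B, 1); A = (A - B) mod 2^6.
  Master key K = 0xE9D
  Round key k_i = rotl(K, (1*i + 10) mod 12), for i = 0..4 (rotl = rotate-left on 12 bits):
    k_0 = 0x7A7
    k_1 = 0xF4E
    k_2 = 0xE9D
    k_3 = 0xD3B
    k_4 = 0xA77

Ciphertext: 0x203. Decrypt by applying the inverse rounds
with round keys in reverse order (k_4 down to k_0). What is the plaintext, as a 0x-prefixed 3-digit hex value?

0xE41

s_0 = ciphertext = 0x203
s_1 = InvRound(s_0, k_4) = 0xA95
s_2 = InvRound(s_1, k_3) = 0x870
s_3 = InvRound(s_2, k_2) = 0xDC5
s_4 = InvRound(s_3, k_1) = 0x75C
s_5 = InvRound(s_4, k_0) = 0xE41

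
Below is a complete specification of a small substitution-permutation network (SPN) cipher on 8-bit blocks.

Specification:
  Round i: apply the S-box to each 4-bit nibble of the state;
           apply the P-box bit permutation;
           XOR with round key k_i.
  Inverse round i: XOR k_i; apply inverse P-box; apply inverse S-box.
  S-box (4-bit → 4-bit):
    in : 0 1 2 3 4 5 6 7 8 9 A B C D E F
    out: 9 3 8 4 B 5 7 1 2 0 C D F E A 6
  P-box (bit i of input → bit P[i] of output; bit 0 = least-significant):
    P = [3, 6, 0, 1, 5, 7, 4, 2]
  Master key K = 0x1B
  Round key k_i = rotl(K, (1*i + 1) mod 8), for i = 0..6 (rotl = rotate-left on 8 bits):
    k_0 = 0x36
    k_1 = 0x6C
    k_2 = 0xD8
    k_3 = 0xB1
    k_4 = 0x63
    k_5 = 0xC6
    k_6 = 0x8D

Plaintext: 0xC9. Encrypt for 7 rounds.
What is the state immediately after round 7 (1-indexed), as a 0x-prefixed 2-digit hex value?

s_0 = plaintext = 0xC9
s_1 = Round(s_0, k_0) = 0x82
s_2 = Round(s_1, k_1) = 0xEE
s_3 = Round(s_2, k_2) = 0x1E
s_4 = Round(s_3, k_3) = 0x53
s_5 = Round(s_4, k_4) = 0x52
s_6 = Round(s_5, k_5) = 0xF4
s_7 = Round(s_6, k_6) = 0x57

0x57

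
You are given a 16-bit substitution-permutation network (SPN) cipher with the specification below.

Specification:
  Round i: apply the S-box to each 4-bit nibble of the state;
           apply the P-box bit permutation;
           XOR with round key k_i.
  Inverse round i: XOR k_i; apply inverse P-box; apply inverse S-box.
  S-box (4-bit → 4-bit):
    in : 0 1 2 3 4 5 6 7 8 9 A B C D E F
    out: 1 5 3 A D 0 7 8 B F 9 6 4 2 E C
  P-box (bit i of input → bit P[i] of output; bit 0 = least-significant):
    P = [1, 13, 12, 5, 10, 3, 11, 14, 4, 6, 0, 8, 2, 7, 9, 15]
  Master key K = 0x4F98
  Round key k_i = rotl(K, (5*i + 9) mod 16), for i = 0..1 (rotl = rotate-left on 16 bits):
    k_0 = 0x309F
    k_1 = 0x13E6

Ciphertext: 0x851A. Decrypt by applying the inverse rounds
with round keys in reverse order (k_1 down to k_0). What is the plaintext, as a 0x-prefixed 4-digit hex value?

s_0 = ciphertext = 0x851A
s_1 = InvRound(s_0, k_1) = 0x922F
s_2 = InvRound(s_1, k_0) = 0xE053

0xE053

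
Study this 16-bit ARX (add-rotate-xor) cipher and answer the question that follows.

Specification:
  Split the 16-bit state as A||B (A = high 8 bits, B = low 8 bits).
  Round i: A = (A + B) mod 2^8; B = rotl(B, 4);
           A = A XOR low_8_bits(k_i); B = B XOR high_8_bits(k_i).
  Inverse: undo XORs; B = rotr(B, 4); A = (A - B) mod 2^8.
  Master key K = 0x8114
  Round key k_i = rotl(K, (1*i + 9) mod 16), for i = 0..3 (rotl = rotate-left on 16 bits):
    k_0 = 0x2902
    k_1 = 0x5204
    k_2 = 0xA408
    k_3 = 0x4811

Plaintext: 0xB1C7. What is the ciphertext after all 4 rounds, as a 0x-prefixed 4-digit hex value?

s_0 = plaintext = 0xB1C7
s_1 = Round(s_0, k_0) = 0x7A55
s_2 = Round(s_1, k_1) = 0xCB07
s_3 = Round(s_2, k_2) = 0xDAD4
s_4 = Round(s_3, k_3) = 0xBF05

0xBF05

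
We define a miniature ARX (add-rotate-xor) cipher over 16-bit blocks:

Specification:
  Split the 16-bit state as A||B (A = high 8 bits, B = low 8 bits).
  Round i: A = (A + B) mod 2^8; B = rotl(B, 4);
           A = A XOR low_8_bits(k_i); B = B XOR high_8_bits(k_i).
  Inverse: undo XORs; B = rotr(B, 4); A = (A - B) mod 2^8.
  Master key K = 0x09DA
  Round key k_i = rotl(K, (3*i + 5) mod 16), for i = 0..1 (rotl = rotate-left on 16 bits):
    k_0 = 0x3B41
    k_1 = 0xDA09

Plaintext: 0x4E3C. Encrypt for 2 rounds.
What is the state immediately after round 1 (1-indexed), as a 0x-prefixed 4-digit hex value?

s_0 = plaintext = 0x4E3C
s_1 = Round(s_0, k_0) = 0xCBF8
s_2 = Round(s_1, k_1) = 0xCA55

0xCBF8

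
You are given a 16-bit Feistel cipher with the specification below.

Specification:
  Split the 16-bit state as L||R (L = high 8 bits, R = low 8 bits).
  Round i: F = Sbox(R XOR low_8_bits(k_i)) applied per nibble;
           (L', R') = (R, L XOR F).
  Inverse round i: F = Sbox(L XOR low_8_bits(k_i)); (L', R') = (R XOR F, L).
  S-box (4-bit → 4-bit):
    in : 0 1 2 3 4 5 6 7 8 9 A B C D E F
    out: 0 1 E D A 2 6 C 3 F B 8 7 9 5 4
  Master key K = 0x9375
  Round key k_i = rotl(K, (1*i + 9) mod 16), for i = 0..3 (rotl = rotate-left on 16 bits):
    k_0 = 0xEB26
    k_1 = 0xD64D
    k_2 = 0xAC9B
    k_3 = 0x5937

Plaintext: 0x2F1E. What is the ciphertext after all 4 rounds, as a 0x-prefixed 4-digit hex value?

0xF6EE

s_0 = plaintext = 0x2F1E
s_1 = Round(s_0, k_0) = 0x1EFC
s_2 = Round(s_1, k_1) = 0xFC9F
s_3 = Round(s_2, k_2) = 0x9FF6
s_4 = Round(s_3, k_3) = 0xF6EE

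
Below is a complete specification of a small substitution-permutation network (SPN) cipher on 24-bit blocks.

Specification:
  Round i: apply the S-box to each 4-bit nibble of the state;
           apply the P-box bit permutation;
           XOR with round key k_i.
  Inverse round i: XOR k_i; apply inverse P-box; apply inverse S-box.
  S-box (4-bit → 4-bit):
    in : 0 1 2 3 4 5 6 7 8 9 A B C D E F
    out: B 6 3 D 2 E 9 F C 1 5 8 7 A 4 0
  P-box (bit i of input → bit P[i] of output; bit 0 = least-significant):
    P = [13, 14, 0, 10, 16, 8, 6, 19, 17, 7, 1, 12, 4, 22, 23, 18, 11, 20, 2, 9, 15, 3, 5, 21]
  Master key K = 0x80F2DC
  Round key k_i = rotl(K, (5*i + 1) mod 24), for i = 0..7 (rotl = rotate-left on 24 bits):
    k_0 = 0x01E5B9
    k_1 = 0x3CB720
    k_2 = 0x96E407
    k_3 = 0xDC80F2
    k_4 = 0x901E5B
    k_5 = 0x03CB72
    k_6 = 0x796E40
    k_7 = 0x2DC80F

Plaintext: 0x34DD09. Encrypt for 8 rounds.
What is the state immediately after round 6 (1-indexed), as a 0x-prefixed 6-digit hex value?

0x5E05F0

s_0 = plaintext = 0x34DD09
s_1 = Round(s_0, k_0) = 0x7C5419
s_2 = Round(s_1, k_1) = 0xC81ECC
s_3 = Round(s_2, k_2) = 0x570768
s_4 = Round(s_3, k_3) = 0xA39E4D
s_5 = Round(s_4, k_4) = 0x90D16D
s_6 = Round(s_5, k_5) = 0x5E05F0
s_7 = Round(s_6, k_6) = 0x1D1AFE
s_8 = Round(s_7, k_7) = 0xFFCA24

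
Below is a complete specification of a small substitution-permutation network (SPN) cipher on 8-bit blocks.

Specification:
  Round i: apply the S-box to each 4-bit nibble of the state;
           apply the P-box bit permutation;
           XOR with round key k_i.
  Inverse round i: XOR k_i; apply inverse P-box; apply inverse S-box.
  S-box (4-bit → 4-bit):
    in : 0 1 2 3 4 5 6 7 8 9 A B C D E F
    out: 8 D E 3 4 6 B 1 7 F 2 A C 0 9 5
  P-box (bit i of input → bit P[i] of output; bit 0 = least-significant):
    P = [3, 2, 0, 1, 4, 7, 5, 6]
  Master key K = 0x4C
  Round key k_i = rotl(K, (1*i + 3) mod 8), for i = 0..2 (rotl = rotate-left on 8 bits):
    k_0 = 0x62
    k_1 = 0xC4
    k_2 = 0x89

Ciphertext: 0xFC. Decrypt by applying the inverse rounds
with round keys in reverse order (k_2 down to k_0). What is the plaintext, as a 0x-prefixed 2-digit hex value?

0xDB

s_0 = ciphertext = 0xFC
s_1 = InvRound(s_0, k_2) = 0x15
s_2 = InvRound(s_1, k_1) = 0x64
s_3 = InvRound(s_2, k_0) = 0xDB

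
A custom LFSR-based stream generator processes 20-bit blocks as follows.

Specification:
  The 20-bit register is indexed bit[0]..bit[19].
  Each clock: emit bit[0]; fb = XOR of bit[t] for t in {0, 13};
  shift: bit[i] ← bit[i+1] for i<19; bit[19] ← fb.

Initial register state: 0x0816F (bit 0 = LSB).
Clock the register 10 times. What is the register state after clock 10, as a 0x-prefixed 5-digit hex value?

0x3AC20

reg_0 = 0x0816F
clock 1: out=1, reg = 0x840B7
clock 2: out=1, reg = 0xC205B
clock 3: out=1, reg = 0x6102D
clock 4: out=1, reg = 0xB0816
clock 5: out=0, reg = 0x5840B
clock 6: out=1, reg = 0xAC205
clock 7: out=1, reg = 0xD6102
clock 8: out=0, reg = 0xEB081
clock 9: out=1, reg = 0x75840
clock 10: out=0, reg = 0x3AC20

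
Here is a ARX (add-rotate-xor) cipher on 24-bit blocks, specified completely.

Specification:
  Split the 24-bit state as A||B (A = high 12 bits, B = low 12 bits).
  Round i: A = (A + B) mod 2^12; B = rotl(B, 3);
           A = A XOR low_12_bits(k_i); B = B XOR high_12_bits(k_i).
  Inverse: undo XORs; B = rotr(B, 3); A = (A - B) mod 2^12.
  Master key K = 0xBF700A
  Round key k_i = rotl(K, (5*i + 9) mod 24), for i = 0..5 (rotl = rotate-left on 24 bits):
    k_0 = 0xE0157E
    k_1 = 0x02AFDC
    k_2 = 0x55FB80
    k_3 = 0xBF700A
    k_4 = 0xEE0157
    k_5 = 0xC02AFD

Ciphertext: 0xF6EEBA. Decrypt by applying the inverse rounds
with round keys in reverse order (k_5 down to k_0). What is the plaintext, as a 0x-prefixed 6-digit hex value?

0x84179B

s_0 = ciphertext = 0xF6EEBA
s_1 = InvRound(s_0, k_5) = 0x53C057
s_2 = InvRound(s_1, k_4) = 0x495FD6
s_3 = InvRound(s_2, k_3) = 0x21B284
s_4 = InvRound(s_3, k_2) = 0x2A06FB
s_5 = InvRound(s_4, k_1) = 0xAA22DA
s_6 = InvRound(s_5, k_0) = 0x84179B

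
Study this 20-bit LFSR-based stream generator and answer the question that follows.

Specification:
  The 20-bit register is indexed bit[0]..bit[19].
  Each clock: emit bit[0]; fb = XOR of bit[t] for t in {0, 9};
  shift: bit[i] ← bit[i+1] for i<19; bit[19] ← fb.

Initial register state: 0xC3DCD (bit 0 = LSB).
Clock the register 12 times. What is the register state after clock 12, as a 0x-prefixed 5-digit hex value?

0x3D3C3

reg_0 = 0xC3DCD
clock 1: out=1, reg = 0xE1EE6
clock 2: out=0, reg = 0xF0F73
clock 3: out=1, reg = 0x787B9
clock 4: out=1, reg = 0x3C3DC
clock 5: out=0, reg = 0x9E1EE
clock 6: out=0, reg = 0x4F0F7
clock 7: out=1, reg = 0xA787B
clock 8: out=1, reg = 0xD3C3D
clock 9: out=1, reg = 0xE9E1E
clock 10: out=0, reg = 0xF4F0F
clock 11: out=1, reg = 0x7A787
clock 12: out=1, reg = 0x3D3C3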